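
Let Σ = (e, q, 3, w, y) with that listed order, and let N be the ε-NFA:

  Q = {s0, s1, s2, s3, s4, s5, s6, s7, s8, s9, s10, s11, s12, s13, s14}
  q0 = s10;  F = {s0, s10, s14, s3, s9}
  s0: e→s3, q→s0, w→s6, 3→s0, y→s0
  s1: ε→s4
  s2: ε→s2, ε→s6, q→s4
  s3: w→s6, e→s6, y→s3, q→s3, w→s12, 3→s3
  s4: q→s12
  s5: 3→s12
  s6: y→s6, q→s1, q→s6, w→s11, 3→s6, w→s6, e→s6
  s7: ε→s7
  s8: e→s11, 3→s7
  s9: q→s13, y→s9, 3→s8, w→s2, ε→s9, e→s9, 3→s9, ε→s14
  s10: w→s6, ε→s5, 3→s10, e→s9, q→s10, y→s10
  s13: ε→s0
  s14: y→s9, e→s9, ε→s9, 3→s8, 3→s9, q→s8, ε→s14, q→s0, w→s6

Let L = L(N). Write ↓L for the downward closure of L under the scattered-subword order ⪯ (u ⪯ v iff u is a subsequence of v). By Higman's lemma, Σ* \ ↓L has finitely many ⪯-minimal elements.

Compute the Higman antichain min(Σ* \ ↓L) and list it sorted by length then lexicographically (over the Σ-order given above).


|Q|=15, |F|=5, |δ|=51 (10 ε).
min D↑ (5 st, q0=0, F={2}): 0:e→1,q→0,3→0,w→2,y→0 1:e→1,q→3,3→1,w→2,y→1 2:e→2,q→2,3→2,w→2,y→2 3:e→4,q→3,3→3,w→2,y→3 4:e→2,q→4,3→4,w→2,y→4.
'w': |S_i|=[15, 6] end={s1,s11,s12,s2,s4,s6} — reject; 1/1 del acc.
'eqee': |S_i|=[15, 13, 10, 6, 5] end={s1,s11,s12,s4,s6} rej; 4/4 del acc.
2 words, ⪯-incomp.

Antichain: [w, eqee].


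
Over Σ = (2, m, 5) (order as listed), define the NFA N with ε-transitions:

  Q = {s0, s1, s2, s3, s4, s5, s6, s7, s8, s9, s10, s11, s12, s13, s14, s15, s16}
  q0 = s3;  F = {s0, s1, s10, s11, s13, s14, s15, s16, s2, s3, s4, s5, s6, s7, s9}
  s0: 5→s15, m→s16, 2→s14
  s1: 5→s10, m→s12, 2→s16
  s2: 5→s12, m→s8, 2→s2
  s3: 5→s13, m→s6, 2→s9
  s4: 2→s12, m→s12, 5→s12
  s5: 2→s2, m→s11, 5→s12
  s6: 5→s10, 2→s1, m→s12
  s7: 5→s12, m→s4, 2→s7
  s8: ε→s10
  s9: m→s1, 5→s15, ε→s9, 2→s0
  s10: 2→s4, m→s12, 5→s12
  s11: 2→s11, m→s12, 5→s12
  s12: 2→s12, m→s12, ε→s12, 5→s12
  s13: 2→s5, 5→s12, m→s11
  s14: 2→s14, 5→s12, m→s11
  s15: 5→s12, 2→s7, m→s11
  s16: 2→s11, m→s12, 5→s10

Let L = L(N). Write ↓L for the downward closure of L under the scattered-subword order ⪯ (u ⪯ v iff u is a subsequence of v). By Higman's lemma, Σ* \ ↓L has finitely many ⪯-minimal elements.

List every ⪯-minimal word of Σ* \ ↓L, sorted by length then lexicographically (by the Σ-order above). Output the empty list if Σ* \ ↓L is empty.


A = [mm, 55, 2225, m522, 252m2, 522m22].

|Q|=17, |F|=15, |δ|=51 (3 ε).
min D↑ (16 st, q0=0, F={7}): 0:2→1,m→2,5→3 1:2→4,m→5,5→6 2:2→5,m→7,5→8 3:2→9,m→10,5→7 4:2→11,m→12,5→6 5:2→12,m→7,5→8 6:2→13,m→10,5→7 7:2→7,m→7,5→7 8:2→14,m→7,5→7 9:2→15,m→10,5→7 10:2→10,m→7,5→7 11:2→11,m→10,5→7 12:2→10,m→7,5→8 13:2→13,m→14,5→7 14:2→7,m→7,5→7 15:2→15,m→8,5→7.
'mm': |S_i|=[17, 8, 1] end={s12} rej; 2/2 single-dels accept.
'55': run [17, 10, 1] end={s12} ∉↓L; 2/2 del acc.
'2225': N↓-sim [17, 14, 11, 8, 1] end={s12} rej; 4/4 single-dels accept.
'm522': run [17, 8, 3, 2, 1] end={s12} — reject; 4/4 single-dels accept.
'252m2': run [17, 14, 6, 4, 2, 1] end={s12} rej; 5/5 del acc.
'522m22': run [17, 10, 8, 7, 4, 2, 1] end={s12} ∉↓L; 6/6 del acc.
6 obstructions.


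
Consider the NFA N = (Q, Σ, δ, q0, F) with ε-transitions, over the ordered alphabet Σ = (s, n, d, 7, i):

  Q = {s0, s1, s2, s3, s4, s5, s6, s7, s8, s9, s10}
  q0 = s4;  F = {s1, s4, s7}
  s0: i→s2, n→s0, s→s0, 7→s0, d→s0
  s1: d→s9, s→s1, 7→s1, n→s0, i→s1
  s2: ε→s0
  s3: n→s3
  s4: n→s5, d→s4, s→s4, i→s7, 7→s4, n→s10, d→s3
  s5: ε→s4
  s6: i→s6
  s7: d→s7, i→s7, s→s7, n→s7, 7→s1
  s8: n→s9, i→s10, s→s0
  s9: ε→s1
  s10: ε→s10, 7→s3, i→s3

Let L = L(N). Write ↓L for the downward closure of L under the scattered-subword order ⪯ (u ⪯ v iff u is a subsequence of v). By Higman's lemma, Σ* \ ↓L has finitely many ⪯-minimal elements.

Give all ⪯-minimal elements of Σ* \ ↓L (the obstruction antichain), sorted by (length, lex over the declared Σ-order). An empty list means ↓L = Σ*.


min(Σ*\↓L) = [i7n].

|Q|=11, |F|=3, |δ|=33 (4 ε).
min D↑ (4 st, q0=0, F={3}): 0:s→0,n→0,d→0,7→0,i→1 1:s→1,n→1,d→1,7→2,i→1 2:s→2,n→3,d→2,7→2,i→2 3:s→3,n→3,d→3,7→3,i→3.
'i7n': run [9, 6, 4, 2] end={s0,s2} ∉↓L; 3/3 del acc.
1 minimals (antichain).


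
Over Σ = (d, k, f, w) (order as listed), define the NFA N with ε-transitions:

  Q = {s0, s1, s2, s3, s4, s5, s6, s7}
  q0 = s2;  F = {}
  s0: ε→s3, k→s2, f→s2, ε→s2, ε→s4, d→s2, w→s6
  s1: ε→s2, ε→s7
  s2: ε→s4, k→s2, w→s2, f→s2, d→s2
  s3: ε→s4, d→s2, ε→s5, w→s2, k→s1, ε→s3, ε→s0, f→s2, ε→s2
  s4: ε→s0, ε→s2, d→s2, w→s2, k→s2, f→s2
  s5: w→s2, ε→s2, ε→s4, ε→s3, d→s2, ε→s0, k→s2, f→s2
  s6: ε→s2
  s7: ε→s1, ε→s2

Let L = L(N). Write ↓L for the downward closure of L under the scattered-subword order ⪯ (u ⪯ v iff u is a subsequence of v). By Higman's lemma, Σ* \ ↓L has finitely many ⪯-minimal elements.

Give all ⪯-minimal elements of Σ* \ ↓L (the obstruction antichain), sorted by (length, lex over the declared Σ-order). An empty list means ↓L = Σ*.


|Q|=8, |F|=0, |δ|=40 (20 ε).
min D↑ (1 st, q0=0, F={0}): 0:d→0,k→0,f→0,w→0.
ε ∈ L(D↑) — L = ∅.

A = [ε].


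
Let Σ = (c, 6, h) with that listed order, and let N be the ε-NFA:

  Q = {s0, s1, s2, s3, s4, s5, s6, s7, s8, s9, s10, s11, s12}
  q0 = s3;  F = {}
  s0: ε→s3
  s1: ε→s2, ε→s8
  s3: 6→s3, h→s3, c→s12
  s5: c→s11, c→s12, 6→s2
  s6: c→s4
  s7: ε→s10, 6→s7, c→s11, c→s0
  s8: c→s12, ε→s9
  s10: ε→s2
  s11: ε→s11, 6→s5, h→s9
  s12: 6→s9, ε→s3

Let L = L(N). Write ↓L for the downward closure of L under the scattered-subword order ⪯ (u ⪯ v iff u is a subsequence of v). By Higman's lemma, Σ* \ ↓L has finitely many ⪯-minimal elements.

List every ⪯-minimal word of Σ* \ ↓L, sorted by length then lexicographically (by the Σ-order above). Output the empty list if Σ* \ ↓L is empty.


|Q|=13, |F|=0, |δ|=22 (8 ε).
min D↑ (1 st, q0=0, F={0}): 0:c→0,6→0,h→0 [Hopcroft].
ε ∈ L(D↑) ⇒ ↓L = ∅.

A = [ε].


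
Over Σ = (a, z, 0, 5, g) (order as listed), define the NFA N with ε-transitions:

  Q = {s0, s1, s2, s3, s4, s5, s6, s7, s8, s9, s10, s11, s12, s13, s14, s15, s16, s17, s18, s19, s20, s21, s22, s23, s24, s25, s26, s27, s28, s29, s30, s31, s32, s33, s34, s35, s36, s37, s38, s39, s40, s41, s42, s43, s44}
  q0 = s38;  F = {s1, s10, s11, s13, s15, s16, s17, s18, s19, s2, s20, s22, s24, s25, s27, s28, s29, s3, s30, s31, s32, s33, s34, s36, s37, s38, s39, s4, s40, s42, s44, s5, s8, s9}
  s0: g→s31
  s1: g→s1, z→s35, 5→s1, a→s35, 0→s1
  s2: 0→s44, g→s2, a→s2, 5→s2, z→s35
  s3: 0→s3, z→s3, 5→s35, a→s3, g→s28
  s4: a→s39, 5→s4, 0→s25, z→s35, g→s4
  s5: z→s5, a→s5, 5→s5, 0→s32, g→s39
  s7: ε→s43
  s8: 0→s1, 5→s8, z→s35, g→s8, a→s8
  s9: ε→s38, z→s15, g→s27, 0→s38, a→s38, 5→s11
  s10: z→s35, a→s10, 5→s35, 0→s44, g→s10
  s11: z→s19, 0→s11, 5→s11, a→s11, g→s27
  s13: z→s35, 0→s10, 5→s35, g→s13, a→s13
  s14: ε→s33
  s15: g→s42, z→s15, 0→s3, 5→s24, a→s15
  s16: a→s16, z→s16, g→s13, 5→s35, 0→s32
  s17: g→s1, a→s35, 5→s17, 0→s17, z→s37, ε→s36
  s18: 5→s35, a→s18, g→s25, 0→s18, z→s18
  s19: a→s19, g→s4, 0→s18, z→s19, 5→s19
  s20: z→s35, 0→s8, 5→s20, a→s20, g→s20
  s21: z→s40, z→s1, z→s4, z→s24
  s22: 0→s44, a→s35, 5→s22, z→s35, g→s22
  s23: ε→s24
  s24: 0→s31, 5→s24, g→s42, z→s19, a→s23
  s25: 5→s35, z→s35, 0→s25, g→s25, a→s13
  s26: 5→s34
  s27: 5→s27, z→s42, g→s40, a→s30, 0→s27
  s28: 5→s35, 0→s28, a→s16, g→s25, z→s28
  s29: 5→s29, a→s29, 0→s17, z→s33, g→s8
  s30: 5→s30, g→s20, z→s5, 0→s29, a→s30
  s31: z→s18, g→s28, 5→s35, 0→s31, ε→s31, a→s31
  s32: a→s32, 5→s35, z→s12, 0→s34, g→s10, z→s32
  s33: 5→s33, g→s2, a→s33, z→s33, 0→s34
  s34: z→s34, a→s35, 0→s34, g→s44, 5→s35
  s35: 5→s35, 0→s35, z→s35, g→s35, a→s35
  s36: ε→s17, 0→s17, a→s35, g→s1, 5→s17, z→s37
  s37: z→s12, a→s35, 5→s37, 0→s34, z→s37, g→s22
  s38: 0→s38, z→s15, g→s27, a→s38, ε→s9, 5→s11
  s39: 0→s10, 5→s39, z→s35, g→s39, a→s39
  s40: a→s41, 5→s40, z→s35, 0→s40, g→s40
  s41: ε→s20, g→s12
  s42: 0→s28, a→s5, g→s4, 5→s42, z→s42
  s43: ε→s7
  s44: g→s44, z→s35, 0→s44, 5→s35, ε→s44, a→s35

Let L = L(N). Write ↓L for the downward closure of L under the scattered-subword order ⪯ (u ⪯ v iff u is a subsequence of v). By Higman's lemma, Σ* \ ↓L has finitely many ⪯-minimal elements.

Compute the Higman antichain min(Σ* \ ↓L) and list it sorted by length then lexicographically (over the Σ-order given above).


Antichain: [z05, ggz, 5zgz, ga00a].

|Q|=45, |F|=34, |δ|=195 (11 ε).
min D↑ (33 st, q0=0, F={10}): 0:a→0,z→1,0→0,5→2,g→3 1:a→1,z→1,0→4,5→5,g→6 2:a→2,z→7,0→2,5→2,g→3 3:a→8,z→6,0→3,5→3,g→9 4:a→4,z→4,0→4,5→10,g→11 5:a→5,z→7,0→12,5→5,g→6 6:a→13,z→6,0→11,5→6,g→14 7:a→7,z→7,0→15,5→7,g→14 8:a→8,z→13,0→16,5→8,g→17 9:a→17,z→10,0→9,5→9,g→9 10:a→10,z→10,0→10,5→10,g→10 11:a→18,z→11,0→11,5→10,g→19 12:a→12,z→15,0→12,5→10,g→11 13:a→13,z→13,0→20,5→13,g→21 14:a→21,z→10,0→19,5→14,g→14 15:a→15,z→15,0→15,5→10,g→19 16:a→16,z→22,0→23,5→16,g→24 17:a→17,z→10,0→24,5→17,g→17 18:a→18,z→18,0→20,5→10,g→25 19:a→25,z→10,0→19,5→10,g→19 20:a→20,z→20,0→26,5→10,g→27 21:a→21,z→10,0→27,5→21,g→21 22:a→22,z→22,0→26,5→22,g→28 23:a→10,z→29,0→23,5→23,g→30 24:a→24,z→10,0→30,5→24,g→24 25:a→25,z→10,0→27,5→10,g→25 26:a→10,z→26,0→26,5→10,g→31 27:a→27,z→10,0→31,5→10,g→27 28:a→28,z→10,0→31,5→28,g→28 29:a→10,z→29,0→26,5→29,g→32 30:a→10,z→10,0→30,5→30,g→30 31:a→10,z→10,0→31,5→10,g→31 32:a→10,z→10,0→31,5→32,g→32 [Hopcroft].
'z05': run [38, 25, 13, 1] end={s35} ∉↓L; 3/3 del acc.
'ggz': |S_i|=[38, 28, 15, 1] end={s35} ∉↓L; 3/3 deletions ∈↓L.
'5zgz': run [38, 34, 20, 9, 1] end={s35} — reject; 4/4 single-dels accept.
'ga00a': run [38, 28, 22, 15, 9, 1] end={s35} ∉↓L; 5/5 del acc.
4 words, ⪯-incomp.


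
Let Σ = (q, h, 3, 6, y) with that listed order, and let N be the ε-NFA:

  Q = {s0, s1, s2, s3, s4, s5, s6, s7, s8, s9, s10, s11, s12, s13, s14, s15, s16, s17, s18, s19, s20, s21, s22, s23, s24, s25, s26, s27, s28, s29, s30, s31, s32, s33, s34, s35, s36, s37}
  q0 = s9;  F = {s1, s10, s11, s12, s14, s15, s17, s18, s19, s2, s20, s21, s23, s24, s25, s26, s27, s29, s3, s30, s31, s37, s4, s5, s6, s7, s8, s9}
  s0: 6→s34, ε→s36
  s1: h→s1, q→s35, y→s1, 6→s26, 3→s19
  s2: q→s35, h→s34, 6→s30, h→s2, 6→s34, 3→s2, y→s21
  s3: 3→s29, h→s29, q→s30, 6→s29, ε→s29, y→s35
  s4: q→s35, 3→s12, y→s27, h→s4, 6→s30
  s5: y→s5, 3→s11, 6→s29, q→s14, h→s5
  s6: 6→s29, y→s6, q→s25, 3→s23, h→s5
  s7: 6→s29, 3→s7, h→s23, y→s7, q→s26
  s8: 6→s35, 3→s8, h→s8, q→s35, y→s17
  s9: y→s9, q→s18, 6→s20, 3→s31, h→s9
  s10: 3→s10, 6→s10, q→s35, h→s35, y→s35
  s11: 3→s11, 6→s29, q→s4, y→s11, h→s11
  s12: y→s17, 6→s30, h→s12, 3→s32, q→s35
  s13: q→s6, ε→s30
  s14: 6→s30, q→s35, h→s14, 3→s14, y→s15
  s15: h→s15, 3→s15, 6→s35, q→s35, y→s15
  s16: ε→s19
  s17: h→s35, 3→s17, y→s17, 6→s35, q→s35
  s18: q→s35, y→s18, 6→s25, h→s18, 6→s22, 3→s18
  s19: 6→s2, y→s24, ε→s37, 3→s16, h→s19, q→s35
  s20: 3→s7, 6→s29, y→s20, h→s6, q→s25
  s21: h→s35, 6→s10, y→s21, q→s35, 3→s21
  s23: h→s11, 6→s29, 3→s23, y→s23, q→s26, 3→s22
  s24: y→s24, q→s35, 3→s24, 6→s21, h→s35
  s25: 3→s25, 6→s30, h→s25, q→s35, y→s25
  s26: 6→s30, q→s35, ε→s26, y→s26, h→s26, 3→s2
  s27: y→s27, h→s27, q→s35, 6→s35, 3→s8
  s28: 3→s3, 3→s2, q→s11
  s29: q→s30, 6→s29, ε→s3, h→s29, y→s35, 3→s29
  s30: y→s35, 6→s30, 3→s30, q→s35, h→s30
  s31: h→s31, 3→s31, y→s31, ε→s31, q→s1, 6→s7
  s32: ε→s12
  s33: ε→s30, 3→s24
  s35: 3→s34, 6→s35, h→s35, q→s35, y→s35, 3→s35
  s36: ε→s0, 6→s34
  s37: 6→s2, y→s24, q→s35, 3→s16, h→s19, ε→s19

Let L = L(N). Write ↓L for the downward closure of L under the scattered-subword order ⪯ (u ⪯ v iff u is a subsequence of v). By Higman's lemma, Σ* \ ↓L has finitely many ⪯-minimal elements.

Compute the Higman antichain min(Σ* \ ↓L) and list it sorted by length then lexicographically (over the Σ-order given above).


Antichain: [qq, 66y, 3q3yh, 6hhqy6].

|Q|=38, |F|=28, |δ|=169 (12 ε).
min D↑ (27 st, q0=0, F={4}): 0:q→1,h→0,3→2,6→3,y→0 1:q→4,h→1,3→1,6→5,y→1 2:q→6,h→2,3→2,6→7,y→2 3:q→5,h→8,3→7,6→9,y→3 4:q→4,h→4,3→4,6→4,y→4 5:q→4,h→5,3→5,6→10,y→5 6:q→4,h→6,3→11,6→12,y→6 7:q→12,h→13,3→7,6→9,y→7 8:q→5,h→14,3→13,6→9,y→8 9:q→10,h→9,3→9,6→9,y→4 10:q→4,h→10,3→10,6→10,y→4 11:q→4,h→11,3→11,6→15,y→16 12:q→4,h→12,3→15,6→10,y→12 13:q→12,h→17,3→13,6→9,y→13 14:q→18,h→14,3→17,6→9,y→14 15:q→4,h→15,3→15,6→10,y→19 16:q→4,h→4,3→16,6→19,y→16 17:q→20,h→17,3→17,6→9,y→17 18:q→4,h→18,3→18,6→10,y→21 19:q→4,h→4,3→19,6→22,y→19 20:q→4,h→20,3→23,6→10,y→24 21:q→4,h→21,3→21,6→4,y→21 22:q→4,h→4,3→22,6→22,y→4 23:q→4,h→23,3→23,6→10,y→25 24:q→4,h→24,3→26,6→4,y→24 25:q→4,h→4,3→25,6→4,y→25 26:q→4,h→26,3→26,6→4,y→25.
'qq': run [33, 23, 2] end={s34,s35} rej; 2/2 single-dels accept.
'66y': run [33, 25, 6, 2] end={s34,s35} — reject; 3/3 single-dels accept.
'3q3yh': run [33, 29, 18, 14, 6, 2] end={s34,s35} rej; 5/5 single-dels accept.
'6hhqy6': |S_i|=[33, 25, 23, 20, 11, 6, 2] end={s34,s35} rej; 6/6 single-dels accept.
4 obstructions.


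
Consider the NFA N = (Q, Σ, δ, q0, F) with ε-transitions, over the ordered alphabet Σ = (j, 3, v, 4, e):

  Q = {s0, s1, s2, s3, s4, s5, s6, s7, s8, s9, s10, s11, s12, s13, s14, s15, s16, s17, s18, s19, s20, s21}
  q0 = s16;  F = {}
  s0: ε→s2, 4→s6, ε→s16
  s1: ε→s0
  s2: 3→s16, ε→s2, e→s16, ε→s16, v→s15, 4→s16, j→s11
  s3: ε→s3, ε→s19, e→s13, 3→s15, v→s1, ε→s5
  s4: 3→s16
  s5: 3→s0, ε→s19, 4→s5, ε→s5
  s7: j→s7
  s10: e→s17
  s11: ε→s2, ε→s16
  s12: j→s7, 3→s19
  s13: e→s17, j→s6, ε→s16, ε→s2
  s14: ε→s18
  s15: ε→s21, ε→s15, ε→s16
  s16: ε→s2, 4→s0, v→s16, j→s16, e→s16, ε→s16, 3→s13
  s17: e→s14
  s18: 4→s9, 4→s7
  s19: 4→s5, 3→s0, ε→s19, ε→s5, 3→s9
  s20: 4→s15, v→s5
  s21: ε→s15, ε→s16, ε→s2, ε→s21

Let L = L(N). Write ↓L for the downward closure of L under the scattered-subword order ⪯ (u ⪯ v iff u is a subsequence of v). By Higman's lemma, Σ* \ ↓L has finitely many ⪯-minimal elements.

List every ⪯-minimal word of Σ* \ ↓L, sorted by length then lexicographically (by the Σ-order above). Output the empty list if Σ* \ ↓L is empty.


min(Σ*\↓L) = [ε].

|Q|=22, |F|=0, |δ|=57 (26 ε).
min D↑ (1 st, q0=0, F={0}): 0:j→0,3→0,v→0,4→0,e→0.
ε ∈ L(D↑) ⇒ ↓L = ∅.


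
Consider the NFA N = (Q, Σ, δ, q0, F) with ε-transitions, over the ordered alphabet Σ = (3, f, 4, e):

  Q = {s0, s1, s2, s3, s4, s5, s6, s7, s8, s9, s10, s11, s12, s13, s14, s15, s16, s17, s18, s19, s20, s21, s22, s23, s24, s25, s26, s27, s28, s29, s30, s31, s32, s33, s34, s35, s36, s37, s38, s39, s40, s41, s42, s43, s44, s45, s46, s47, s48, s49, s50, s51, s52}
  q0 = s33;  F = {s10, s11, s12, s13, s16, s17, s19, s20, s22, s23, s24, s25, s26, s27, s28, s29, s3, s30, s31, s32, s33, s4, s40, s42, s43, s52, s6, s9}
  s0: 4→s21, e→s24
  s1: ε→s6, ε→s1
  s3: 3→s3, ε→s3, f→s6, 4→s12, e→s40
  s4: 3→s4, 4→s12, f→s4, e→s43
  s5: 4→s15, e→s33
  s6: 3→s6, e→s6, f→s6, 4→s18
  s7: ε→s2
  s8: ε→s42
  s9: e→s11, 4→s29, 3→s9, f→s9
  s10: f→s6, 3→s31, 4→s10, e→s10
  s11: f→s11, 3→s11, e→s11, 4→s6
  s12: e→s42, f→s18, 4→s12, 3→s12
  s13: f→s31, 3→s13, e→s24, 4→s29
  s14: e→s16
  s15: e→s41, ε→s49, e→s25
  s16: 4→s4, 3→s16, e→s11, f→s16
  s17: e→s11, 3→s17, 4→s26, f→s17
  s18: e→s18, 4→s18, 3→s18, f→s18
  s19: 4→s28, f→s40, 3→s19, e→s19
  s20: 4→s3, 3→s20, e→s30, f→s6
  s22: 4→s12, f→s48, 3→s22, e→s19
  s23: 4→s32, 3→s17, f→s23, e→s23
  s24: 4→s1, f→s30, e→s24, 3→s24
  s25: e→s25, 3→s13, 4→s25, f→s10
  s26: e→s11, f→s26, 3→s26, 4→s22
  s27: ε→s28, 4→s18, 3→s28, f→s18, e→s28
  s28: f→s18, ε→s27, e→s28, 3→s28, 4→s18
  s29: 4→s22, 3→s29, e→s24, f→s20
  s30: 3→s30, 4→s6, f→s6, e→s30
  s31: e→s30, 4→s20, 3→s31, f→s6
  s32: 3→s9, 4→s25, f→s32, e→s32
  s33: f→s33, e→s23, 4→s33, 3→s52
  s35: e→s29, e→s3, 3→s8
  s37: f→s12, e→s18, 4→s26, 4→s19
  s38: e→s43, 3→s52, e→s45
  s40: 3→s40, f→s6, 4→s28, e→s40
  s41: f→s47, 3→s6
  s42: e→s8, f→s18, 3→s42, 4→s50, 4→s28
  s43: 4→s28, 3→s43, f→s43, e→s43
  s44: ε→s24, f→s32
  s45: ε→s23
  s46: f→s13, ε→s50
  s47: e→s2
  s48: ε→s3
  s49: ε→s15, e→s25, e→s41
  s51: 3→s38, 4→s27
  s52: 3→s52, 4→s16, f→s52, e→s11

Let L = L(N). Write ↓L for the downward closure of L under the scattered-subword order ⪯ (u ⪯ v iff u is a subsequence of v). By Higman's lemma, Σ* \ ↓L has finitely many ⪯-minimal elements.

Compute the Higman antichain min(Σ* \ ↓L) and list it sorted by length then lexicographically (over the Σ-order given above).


|Q|=53, |F|=28, |δ|=156 (13 ε).
min D↑ (28 st, q0=0, F={14}): 0:3→1,f→0,4→0,e→2 1:3→1,f→1,4→3,e→4 2:3→5,f→2,4→6,e→2 3:3→3,f→3,4→7,e→4 4:3→4,f→4,4→8,e→4 5:3→5,f→5,4→9,e→4 6:3→10,f→6,4→11,e→6 7:3→7,f→7,4→12,e→13 8:3→8,f→8,4→14,e→8 9:3→9,f→9,4→15,e→4 10:3→10,f→10,4→16,e→4 11:3→17,f→18,4→11,e→11 12:3→12,f→14,4→12,e→19 13:3→13,f→13,4→20,e→13 14:3→14,f→14,4→14,e→14 15:3→15,f→21,4→12,e→22 16:3→16,f→23,4→15,e→24 17:3→17,f→25,4→16,e→24 18:3→25,f→8,4→18,e→18 19:3→19,f→14,4→20,e→19 20:3→20,f→14,4→14,e→20 21:3→21,f→8,4→12,e→26 22:3→22,f→26,4→20,e→22 23:3→23,f→8,4→21,e→27 24:3→24,f→27,4→8,e→24 25:3→25,f→8,4→23,e→27 26:3→26,f→8,4→20,e→26 27:3→27,f→8,4→8,e→27 [Hopcroft].
'3e44': |S_i|=[33, 28, 14, 6, 1] end={s18} — reject; 4/4 del acc.
'3444f': run [33, 28, 23, 16, 7, 1] end={s18} ∉↓L; 5/5 del acc.
'e44ff4': run [33, 29, 26, 22, 15, 2, 1] end={s18} — reject; 6/6 deletions ∈↓L.
3 words, ⪯-incomp.

min(Σ*\↓L) = [3e44, 3444f, e44ff4].


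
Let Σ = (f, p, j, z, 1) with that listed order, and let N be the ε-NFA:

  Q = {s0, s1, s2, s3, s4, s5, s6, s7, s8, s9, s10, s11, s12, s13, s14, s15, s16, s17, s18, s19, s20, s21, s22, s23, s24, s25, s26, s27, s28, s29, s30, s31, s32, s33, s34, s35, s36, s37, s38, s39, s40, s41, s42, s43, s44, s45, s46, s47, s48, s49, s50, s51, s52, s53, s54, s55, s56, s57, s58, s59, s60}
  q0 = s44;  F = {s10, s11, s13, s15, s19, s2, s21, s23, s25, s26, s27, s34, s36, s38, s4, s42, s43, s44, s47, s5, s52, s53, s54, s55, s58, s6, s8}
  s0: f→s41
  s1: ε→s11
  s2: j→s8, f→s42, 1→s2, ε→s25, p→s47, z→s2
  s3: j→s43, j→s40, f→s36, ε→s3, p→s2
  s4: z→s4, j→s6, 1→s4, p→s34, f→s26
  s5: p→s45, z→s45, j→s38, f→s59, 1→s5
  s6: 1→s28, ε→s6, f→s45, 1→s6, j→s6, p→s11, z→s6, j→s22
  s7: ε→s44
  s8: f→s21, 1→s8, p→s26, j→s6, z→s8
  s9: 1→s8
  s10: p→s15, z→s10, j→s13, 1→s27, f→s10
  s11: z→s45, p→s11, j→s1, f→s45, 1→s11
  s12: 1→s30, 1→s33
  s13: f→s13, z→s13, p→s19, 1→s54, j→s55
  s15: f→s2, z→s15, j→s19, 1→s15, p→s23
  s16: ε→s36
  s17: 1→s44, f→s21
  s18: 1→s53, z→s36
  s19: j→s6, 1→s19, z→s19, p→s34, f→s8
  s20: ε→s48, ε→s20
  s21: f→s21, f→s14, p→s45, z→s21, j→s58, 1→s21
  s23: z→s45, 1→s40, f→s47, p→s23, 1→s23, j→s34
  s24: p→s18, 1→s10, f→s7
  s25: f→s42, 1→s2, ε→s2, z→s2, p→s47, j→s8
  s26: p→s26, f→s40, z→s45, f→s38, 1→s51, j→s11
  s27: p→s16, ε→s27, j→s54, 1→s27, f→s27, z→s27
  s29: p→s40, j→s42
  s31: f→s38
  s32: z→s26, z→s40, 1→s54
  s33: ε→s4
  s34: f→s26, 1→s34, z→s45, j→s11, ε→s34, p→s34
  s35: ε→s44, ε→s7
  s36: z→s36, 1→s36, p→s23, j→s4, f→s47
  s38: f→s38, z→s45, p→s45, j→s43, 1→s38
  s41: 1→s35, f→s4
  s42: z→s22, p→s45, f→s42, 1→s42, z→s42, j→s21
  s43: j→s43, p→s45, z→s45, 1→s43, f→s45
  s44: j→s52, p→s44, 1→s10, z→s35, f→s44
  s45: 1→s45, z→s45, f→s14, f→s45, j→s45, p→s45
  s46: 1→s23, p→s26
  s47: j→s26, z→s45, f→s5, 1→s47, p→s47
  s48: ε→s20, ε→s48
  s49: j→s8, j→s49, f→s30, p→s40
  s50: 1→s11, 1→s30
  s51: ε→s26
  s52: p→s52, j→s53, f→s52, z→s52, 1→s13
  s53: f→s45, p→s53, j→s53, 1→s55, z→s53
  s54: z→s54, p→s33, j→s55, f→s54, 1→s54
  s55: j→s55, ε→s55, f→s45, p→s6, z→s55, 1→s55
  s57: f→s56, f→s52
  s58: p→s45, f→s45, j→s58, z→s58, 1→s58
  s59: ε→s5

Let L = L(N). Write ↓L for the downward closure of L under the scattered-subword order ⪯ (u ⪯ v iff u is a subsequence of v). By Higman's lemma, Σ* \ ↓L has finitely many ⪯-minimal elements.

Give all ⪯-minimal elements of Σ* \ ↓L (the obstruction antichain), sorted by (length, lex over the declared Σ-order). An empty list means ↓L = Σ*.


|Q|=61, |F|=27, |δ|=199 (19 ε).
min D↑ (27 st, q0=0, F={7}): 0:f→0,p→0,j→1,z→0,1→2 1:f→1,p→1,j→3,z→1,1→4 2:f→2,p→5,j→4,z→2,1→6 3:f→7,p→3,j→3,z→3,1→8 4:f→4,p→9,j→8,z→4,1→10 5:f→11,p→12,j→9,z→5,1→5 6:f→6,p→13,j→10,z→6,1→6 7:f→7,p→7,j→7,z→7,1→7 8:f→7,p→14,j→8,z→8,1→8 9:f→15,p→16,j→14,z→9,1→9 10:f→10,p→17,j→8,z→10,1→10 11:f→18,p→19,j→15,z→11,1→11 12:f→19,p→12,j→16,z→7,1→12 13:f→19,p→12,j→17,z→13,1→13 14:f→7,p→20,j→14,z→14,1→14 15:f→21,p→22,j→14,z→15,1→15 16:f→22,p→16,j→20,z→7,1→16 17:f→22,p→16,j→14,z→17,1→17 18:f→18,p→7,j→21,z→18,1→18 19:f→23,p→19,j→22,z→7,1→19 20:f→7,p→20,j→20,z→7,1→20 21:f→21,p→7,j→24,z→21,1→21 22:f→25,p→22,j→20,z→7,1→22 23:f→23,p→7,j→25,z→7,1→23 24:f→7,p→7,j→24,z→24,1→24 25:f→25,p→7,j→26,z→7,1→25 26:f→7,p→7,j→26,z→7,1→26.
'jjf': N↓-sim [39, 24, 11, 2] end={s14,s45} — reject; 3/3 single-dels accept.
'1ppz': N↓-sim [39, 34, 29, 14, 2] end={s14,s45} ∉↓L; 4/4 del acc.
'1pffp': N↓-sim [39, 34, 29, 21, 11, 2] end={s14,s45} ∉↓L; 5/5 single-dels accept.
'11pfz': N↓-sim [39, 34, 32, 21, 12, 2] end={s14,s45} rej; 5/5 deletions ∈↓L.
4 minimals (antichain).

A = [jjf, 1ppz, 1pffp, 11pfz].


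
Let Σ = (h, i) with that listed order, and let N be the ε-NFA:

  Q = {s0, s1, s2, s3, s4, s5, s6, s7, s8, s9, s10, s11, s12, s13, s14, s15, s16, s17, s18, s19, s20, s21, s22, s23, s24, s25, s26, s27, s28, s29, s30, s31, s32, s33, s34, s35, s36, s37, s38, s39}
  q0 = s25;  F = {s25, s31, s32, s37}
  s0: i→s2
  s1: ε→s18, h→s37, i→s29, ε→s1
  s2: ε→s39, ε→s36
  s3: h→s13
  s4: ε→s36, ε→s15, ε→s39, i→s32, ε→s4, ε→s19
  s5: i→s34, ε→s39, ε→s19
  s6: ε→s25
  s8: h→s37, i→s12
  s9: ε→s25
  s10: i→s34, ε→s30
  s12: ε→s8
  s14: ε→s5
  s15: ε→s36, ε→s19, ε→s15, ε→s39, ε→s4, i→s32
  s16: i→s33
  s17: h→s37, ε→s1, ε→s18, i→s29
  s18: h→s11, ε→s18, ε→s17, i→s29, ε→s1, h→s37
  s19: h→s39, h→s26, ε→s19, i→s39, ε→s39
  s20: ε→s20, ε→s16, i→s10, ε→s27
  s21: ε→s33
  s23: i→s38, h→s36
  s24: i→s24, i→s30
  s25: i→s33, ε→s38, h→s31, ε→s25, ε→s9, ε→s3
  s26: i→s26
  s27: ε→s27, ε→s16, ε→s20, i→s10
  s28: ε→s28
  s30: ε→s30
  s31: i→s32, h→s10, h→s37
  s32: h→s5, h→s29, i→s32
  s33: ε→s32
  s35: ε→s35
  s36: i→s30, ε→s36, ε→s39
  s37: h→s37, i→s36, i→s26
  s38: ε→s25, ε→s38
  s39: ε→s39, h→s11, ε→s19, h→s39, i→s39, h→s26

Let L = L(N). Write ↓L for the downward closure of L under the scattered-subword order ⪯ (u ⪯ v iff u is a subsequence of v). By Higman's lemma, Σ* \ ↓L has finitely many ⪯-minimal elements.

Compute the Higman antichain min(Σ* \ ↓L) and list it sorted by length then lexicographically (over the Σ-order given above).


min(Σ*\↓L) = [ih, hhi].

|Q|=40, |F|=4, |δ|=91 (49 ε).
min D↑ (5 st, q0=0, F={4}): 0:h→1,i→2 1:h→3,i→2 2:h→4,i→2 3:h→3,i→4 4:h→4,i→4.
'ih': run [19, 11, 7] end={s11,s19,s26,s29,s34,s39,s5} rej; 2/2 single-dels accept.
'hhi': run [19, 14, 11, 7] end={s11,s19,s26,s30,s34,s36,s39} rej; 3/3 single-dels accept.
2 obstructions.


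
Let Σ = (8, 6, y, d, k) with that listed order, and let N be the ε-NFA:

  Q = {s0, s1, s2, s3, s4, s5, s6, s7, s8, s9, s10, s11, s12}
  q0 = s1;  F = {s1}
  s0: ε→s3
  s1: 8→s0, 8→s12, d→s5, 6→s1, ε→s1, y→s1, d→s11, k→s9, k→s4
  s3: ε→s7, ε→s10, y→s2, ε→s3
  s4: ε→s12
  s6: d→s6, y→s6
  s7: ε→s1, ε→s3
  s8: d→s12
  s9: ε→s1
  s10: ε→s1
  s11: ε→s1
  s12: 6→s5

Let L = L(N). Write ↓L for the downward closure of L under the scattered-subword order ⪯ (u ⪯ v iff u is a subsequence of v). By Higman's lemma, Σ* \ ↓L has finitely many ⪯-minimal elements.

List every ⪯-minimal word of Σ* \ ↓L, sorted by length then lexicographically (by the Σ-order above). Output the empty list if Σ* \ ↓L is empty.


A = [].

|Q|=13, |F|=1, |δ|=24 (11 ε).
min D↑ (1 st, q0=0, F={}): 0:8→0,6→0,y→0,d→0,k→0.
L(D↑) = ∅ ⇒ ↓L = Σ*.


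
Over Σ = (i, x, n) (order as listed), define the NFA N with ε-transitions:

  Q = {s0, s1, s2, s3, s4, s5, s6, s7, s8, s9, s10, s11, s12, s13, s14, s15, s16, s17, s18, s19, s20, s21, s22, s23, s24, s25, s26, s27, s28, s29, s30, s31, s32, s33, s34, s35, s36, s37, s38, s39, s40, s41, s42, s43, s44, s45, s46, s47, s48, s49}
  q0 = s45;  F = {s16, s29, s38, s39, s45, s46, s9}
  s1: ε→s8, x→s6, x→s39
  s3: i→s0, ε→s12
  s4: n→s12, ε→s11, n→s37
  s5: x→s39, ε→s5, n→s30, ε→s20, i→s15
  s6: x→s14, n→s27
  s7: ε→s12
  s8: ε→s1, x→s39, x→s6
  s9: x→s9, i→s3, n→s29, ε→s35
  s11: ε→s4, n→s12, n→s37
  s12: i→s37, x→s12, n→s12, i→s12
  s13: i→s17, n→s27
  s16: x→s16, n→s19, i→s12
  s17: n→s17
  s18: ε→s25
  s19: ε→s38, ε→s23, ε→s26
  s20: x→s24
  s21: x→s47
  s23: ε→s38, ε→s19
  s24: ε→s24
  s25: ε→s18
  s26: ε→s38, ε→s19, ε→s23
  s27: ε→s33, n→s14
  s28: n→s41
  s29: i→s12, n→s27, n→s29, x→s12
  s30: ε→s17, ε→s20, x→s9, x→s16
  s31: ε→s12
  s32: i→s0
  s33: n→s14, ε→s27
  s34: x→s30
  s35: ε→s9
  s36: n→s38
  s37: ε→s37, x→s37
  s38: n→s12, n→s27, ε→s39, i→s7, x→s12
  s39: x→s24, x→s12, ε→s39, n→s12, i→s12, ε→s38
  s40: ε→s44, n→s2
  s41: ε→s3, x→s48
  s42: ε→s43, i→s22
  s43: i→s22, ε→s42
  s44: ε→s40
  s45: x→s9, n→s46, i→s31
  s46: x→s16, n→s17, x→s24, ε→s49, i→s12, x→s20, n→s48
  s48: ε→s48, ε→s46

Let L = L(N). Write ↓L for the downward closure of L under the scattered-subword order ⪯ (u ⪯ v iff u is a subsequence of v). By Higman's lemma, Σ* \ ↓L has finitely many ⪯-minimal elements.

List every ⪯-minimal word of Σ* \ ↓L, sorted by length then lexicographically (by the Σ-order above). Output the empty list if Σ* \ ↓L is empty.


|Q|=50, |F|=7, |δ|=101 (38 ε).
min D↑ (7 st, q0=0, F={1}): 0:i→1,x→2,n→3 1:i→1,x→1,n→1 2:i→1,x→2,n→4 3:i→1,x→5,n→3 4:i→1,x→1,n→4 5:i→1,x→5,n→6 6:i→1,x→1,n→1 [Hopcroft].
'i': |S_i|=[25, 6] end={s0,s12,s3,s31,s37,s7} rej; 1/1 single-dels accept.
'xnx': run [25, 19, 13, 3] end={s12,s24,s37} rej; 3/3 del acc.
'nxnn': |S_i|=[25, 19, 14, 12, 5] end={s12,s14,s27,s33,s37} — reject; 4/4 single-dels accept.
3 words, ⪯-incomp.

min(Σ*\↓L) = [i, xnx, nxnn].


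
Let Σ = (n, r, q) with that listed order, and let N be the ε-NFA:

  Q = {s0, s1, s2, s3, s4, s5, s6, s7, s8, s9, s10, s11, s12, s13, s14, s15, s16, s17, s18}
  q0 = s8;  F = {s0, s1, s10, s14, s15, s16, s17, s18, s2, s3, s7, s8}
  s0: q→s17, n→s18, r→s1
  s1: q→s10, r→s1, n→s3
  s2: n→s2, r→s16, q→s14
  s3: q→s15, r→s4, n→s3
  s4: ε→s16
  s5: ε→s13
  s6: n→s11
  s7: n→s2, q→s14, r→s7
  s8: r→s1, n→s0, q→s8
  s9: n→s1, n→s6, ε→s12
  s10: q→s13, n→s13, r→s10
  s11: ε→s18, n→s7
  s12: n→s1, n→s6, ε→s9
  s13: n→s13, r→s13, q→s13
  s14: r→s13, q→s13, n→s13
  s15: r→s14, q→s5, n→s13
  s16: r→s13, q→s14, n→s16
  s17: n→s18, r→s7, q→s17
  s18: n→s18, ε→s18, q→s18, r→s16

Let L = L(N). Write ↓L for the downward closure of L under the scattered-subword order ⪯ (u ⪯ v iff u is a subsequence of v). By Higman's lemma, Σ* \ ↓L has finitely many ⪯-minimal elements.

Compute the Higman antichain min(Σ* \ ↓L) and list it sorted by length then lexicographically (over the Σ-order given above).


|Q|=19, |F|=12, |δ|=51 (6 ε).
min D↑ (13 st, q0=0, F={10}): 0:n→1,r→2,q→0 1:n→3,r→2,q→4 2:n→5,r→2,q→6 3:n→3,r→7,q→3 4:n→3,r→8,q→4 5:n→5,r→7,q→9 6:n→10,r→6,q→10 7:n→7,r→10,q→11 8:n→12,r→8,q→11 9:n→10,r→11,q→10 10:n→10,r→10,q→10 11:n→10,r→10,q→10 12:n→12,r→7,q→11 [Hopcroft].
'rqn': run [15, 11, 5, 1] end={s13} — reject; 3/3 deletions ∈↓L.
'rqq': |S_i|=[15, 11, 5, 2] end={s13,s5} rej; 3/3 deletions ∈↓L.
'nnrr': N↓-sim [15, 14, 9, 4, 1] end={s13} rej; 4/4 del acc.
'rnrr': run [15, 11, 8, 4, 1] end={s13} — reject; 4/4 single-dels accept.
'nqrqr': |S_i|=[15, 14, 10, 6, 2, 1] end={s13} — reject; 5/5 del acc.
5 words, ⪯-incomp.

Antichain: [rqn, rqq, nnrr, rnrr, nqrqr].


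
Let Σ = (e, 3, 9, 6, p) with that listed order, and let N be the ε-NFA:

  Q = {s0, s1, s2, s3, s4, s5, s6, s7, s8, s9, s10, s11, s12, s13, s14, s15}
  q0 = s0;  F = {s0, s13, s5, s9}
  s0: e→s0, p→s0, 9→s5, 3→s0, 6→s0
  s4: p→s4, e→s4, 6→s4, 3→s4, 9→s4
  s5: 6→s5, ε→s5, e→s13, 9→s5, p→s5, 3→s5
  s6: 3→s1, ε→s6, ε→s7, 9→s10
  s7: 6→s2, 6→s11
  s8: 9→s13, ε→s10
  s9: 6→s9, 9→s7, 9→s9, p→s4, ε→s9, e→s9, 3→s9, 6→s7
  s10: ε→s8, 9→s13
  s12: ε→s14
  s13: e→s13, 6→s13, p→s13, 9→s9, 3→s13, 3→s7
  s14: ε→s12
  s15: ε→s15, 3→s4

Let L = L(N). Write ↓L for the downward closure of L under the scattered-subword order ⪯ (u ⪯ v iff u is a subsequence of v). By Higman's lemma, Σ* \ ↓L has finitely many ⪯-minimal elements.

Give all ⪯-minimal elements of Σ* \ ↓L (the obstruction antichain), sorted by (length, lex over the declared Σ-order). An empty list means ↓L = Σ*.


|Q|=16, |F|=4, |δ|=44 (9 ε).
min D↑ (5 st, q0=0, F={4}): 0:e→0,3→0,9→1,6→0,p→0 1:e→2,3→1,9→1,6→1,p→1 2:e→2,3→2,9→3,6→2,p→2 3:e→3,3→3,9→3,6→3,p→4 4:e→4,3→4,9→4,6→4,p→4 [Hopcroft].
'9e9p': |S_i|=[8, 7, 6, 5, 1] end={s4} rej; 4/4 deletions ∈↓L.
1 obstructions.

Antichain: [9e9p].


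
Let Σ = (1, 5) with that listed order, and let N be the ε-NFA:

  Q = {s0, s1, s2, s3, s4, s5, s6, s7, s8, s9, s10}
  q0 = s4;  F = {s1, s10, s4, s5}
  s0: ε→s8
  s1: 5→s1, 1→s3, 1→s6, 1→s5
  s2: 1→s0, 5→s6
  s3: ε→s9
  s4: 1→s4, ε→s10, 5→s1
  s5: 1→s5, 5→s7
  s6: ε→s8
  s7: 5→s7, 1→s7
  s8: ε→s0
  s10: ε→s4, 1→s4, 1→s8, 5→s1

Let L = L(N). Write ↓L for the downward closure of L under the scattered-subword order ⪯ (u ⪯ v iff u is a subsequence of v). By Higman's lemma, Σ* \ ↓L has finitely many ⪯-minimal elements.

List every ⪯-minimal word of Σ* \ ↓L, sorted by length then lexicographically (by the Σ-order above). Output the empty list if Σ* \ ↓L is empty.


Antichain: [515].

|Q|=11, |F|=4, |δ|=21 (6 ε).
min D↑ (4 st, q0=0, F={3}): 0:1→0,5→1 1:1→2,5→1 2:1→2,5→3 3:1→3,5→3 [Hopcroft].
'515': N↓-sim [10, 8, 7, 1] end={s7} rej; 3/3 deletions ∈↓L.
1 minimals (antichain).


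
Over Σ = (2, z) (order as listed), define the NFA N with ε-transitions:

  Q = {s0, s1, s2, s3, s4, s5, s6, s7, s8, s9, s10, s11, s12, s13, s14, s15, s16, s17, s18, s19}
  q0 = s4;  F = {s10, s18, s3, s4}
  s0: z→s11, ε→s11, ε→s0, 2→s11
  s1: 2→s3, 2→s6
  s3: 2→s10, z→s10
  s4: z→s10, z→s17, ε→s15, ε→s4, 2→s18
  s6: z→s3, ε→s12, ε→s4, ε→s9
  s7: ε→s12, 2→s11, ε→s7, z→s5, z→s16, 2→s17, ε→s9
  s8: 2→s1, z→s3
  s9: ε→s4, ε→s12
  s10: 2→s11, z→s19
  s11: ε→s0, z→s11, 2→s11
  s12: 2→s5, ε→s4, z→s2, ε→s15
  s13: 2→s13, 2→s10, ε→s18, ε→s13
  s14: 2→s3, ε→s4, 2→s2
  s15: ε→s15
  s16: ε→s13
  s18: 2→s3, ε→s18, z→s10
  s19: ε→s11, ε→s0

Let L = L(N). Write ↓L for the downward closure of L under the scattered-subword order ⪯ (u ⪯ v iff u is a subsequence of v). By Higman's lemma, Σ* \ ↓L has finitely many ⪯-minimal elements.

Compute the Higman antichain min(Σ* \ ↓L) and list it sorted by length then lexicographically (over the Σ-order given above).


min(Σ*\↓L) = [z2, zz, 2222, 222z].

|Q|=20, |F|=4, |δ|=51 (23 ε).
min D↑ (5 st, q0=0, F={4}): 0:2→1,z→2 1:2→3,z→2 2:2→4,z→4 3:2→2,z→2 4:2→4,z→4.
'z2': |S_i|=[9, 5, 2] end={s0,s11} ∉↓L; 2/2 single-dels accept.
'zz': |S_i|=[9, 5, 3] end={s0,s11,s19} rej; 2/2 single-dels accept.
'2222': run [9, 6, 5, 4, 2] end={s0,s11} rej; 4/4 deletions ∈↓L.
'222z': N↓-sim [9, 6, 5, 4, 3] end={s0,s11,s19} ∉↓L; 4/4 del acc.
4 obstructions.


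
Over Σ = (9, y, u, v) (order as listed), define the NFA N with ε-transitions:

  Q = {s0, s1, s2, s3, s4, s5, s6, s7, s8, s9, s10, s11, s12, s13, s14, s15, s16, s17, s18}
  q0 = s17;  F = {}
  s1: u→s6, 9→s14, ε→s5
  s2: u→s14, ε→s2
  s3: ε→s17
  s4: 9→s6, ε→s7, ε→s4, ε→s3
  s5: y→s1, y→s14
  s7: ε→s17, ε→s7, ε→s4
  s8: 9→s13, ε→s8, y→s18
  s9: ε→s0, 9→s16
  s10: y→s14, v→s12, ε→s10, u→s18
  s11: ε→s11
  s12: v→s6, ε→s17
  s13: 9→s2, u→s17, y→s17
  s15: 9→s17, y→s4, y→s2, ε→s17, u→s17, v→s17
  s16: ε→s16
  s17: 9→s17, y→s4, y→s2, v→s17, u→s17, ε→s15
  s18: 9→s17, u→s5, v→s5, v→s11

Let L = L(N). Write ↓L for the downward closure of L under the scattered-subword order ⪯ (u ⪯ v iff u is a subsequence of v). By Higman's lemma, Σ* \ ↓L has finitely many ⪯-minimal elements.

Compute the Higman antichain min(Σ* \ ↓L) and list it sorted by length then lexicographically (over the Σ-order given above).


min(Σ*\↓L) = [ε].

|Q|=19, |F|=0, |δ|=47 (17 ε).
min D↑ (1 st, q0=0, F={0}): 0:9→0,y→0,u→0,v→0.
ε ∈ L(D↑) ⇒ ↓L = ∅.


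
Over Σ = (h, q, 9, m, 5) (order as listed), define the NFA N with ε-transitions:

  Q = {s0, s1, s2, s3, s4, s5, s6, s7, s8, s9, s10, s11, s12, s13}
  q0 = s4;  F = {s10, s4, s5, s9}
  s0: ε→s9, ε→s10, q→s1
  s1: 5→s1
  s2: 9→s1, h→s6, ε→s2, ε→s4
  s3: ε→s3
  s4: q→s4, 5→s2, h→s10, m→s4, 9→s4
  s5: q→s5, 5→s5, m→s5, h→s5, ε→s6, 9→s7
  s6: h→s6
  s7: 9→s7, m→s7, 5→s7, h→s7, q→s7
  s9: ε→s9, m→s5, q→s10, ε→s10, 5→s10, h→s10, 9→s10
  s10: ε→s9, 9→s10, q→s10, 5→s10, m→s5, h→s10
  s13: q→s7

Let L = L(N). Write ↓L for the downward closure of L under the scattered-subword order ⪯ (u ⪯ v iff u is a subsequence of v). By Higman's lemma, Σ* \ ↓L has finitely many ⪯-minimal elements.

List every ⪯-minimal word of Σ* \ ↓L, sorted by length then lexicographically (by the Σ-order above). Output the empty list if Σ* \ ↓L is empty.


min(Σ*\↓L) = [hm9].

|Q|=14, |F|=4, |δ|=40 (9 ε).
min D↑ (4 st, q0=0, F={3}): 0:h→1,q→0,9→0,m→0,5→0 1:h→1,q→1,9→1,m→2,5→1 2:h→2,q→2,9→3,m→2,5→2 3:h→3,q→3,9→3,m→3,5→3 [Hopcroft].
'hm9': |S_i|=[8, 5, 3, 1] end={s7} — reject; 3/3 del acc.
1 minimals (antichain).


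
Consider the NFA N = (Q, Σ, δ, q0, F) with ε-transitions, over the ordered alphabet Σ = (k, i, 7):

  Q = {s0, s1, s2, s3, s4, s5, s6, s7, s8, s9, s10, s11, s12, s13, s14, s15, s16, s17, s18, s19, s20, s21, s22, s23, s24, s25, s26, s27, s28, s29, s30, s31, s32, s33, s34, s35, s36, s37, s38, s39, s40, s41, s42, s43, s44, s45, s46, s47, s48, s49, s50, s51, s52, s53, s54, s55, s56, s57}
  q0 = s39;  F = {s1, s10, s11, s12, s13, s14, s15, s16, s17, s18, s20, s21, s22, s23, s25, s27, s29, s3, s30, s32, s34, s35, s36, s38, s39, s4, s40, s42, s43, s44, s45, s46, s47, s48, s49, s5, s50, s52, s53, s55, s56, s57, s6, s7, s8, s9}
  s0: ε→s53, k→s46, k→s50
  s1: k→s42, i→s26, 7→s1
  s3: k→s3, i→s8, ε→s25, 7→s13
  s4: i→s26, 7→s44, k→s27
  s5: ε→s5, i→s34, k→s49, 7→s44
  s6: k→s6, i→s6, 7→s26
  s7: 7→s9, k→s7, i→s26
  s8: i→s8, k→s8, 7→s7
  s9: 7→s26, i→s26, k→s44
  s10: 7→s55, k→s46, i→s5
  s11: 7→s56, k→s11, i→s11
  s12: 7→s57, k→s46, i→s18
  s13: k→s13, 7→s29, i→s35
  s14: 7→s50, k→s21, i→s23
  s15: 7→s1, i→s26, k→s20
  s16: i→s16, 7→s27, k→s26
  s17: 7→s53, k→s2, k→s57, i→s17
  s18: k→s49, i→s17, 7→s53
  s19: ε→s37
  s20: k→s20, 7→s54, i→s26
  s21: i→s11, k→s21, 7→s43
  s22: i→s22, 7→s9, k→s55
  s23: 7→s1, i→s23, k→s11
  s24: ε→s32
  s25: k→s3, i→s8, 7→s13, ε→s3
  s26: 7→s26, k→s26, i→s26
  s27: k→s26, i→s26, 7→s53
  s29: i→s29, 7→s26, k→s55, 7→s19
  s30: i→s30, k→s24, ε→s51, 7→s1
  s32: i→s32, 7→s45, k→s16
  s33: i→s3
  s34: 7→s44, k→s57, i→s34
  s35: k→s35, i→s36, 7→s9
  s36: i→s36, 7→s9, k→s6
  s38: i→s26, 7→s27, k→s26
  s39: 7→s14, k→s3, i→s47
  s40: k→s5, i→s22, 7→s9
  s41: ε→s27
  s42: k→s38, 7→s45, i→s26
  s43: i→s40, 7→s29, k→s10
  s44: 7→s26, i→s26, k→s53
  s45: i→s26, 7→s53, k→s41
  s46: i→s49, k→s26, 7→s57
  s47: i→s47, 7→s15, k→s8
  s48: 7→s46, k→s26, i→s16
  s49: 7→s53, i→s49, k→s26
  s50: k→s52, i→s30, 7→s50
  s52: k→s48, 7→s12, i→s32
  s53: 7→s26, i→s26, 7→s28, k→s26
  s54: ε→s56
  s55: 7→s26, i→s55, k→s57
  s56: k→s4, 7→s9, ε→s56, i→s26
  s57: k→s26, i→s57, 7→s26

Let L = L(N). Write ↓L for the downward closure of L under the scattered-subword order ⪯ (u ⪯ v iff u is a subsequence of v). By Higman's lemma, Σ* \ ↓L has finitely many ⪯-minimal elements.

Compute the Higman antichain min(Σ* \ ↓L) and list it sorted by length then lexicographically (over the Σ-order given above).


|Q|=58, |F|=46, |δ|=157 (10 ε).
min D↑ (46 st, q0=0, F={14}): 0:k→1,i→2,7→3 1:k→1,i→4,7→5 2:k→4,i→2,7→6 3:k→7,i→8,7→9 4:k→4,i→4,7→10 5:k→5,i→11,7→12 6:k→13,i→14,7→15 7:k→7,i→16,7→17 8:k→16,i→8,7→15 9:k→18,i→19,7→9 10:k→10,i→14,7→20 11:k→11,i→21,7→20 12:k→22,i→12,7→14 13:k→13,i→14,7→23 14:k→14,i→14,7→14 15:k→24,i→14,7→15 16:k→16,i→16,7→23 17:k→25,i→26,7→12 18:k→27,i→28,7→29 19:k→28,i→19,7→15 20:k→30,i→14,7→14 21:k→31,i→21,7→20 22:k→32,i→22,7→14 23:k→33,i→14,7→20 24:k→34,i→14,7→35 25:k→36,i→37,7→22 26:k→37,i→38,7→20 27:k→14,i→39,7→36 28:k→39,i→28,7→35 29:k→36,i→40,7→32 30:k→41,i→14,7→14 31:k→31,i→31,7→14 32:k→14,i→32,7→14 33:k→42,i→14,7→30 34:k→14,i→14,7→42 35:k→42,i→14,7→41 36:k→14,i→43,7→32 37:k→43,i→44,7→30 38:k→22,i→38,7→20 39:k→14,i→39,7→42 40:k→43,i→45,7→41 41:k→14,i→14,7→14 42:k→14,i→14,7→41 43:k→14,i→43,7→41 44:k→32,i→44,7→30 45:k→32,i→45,7→41 (ε-aug+det+¬).
'i7i': |S_i|=[55, 42, 19, 1] end={s26} — reject; 3/3 deletions ∈↓L.
'k777': run [55, 46, 33, 10, 4] end={s19,s26,s28,s37} ∉↓L; 4/4 single-dels accept.
'77kkk': |S_i|=[55, 50, 39, 26, 12, 1] end={s26} — reject; 5/5 single-dels accept.
'k7iik7': N↓-sim [55, 46, 33, 21, 17, 8, 2] end={s26,s28} ∉↓L; 6/6 del acc.
'77k77k': run [55, 50, 39, 26, 15, 4, 1] end={s26} rej; 6/6 single-dels accept.
5 minimals (antichain).

A = [i7i, k777, 77kkk, k7iik7, 77k77k].
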